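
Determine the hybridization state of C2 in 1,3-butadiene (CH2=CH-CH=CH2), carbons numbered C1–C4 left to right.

C2: 3 σ bonds, plus one π bond — 3 electron domains, sp2.

sp²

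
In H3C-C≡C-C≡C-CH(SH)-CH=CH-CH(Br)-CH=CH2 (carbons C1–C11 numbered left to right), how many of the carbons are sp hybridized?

C1: sp3
C2: sp ✓
C3: sp ✓
C4: sp ✓
C5: sp ✓
C6: sp3
C7: sp2
C8: sp2
C9: sp3
C10: sp2
C11: sp2
C2, C3, C4, C5 → 4 sp carbons.

4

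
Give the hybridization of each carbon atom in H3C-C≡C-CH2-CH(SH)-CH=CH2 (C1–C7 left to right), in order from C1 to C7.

C1: 4 σ bonds; 4 regions of electron density → sp3.
C2: 2 σ bonds, plus two π bonds — 2 electron domains, sp.
C3 is sp: 2 σ bonds, plus two π bonds, 2 electron-density regions.
C4 has 4 σ bonds: steric number 4 → sp3.
C5 carries 4 σ bonds, giving a steric number of 4, so it is sp3.
C6 carries 3 σ bonds, plus one π bond, giving a steric number of 3, so it is sp2.
C7: 3 σ bonds, plus one π bond — 3 electron domains, sp2.

C1 sp3, C2 sp, C3 sp, C4 sp3, C5 sp3, C6 sp2, C7 sp2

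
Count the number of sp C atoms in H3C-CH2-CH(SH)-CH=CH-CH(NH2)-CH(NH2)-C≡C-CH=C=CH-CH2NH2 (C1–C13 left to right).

3

C1: sp3
C2: sp3
C3: sp3
C4: sp2
C5: sp2
C6: sp3
C7: sp3
C8: sp ✓
C9: sp ✓
C10: sp2
C11: sp ✓
C12: sp2
C13: sp3
C8, C9, C11 → 3 sp carbons.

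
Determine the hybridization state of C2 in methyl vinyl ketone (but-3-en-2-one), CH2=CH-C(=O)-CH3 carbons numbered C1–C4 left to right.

sp2

C2: 3 σ bonds, plus one π bond — 3 electron domains, sp2.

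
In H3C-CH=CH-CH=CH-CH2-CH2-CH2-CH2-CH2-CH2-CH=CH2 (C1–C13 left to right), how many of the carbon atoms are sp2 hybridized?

C1: sp3
C2: sp2 ✓
C3: sp2 ✓
C4: sp2 ✓
C5: sp2 ✓
C6: sp3
C7: sp3
C8: sp3
C9: sp3
C10: sp3
C11: sp3
C12: sp2 ✓
C13: sp2 ✓
C2, C3, C4, C5, C12, C13 → 6 sp2 carbons.

6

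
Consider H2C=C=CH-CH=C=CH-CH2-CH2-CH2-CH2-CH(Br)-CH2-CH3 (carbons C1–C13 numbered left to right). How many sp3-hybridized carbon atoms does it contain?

7

C1: sp2
C2: sp
C3: sp2
C4: sp2
C5: sp
C6: sp2
C7: sp3 ✓
C8: sp3 ✓
C9: sp3 ✓
C10: sp3 ✓
C11: sp3 ✓
C12: sp3 ✓
C13: sp3 ✓
C7, C8, C9, C10, C11, C12, C13 → 7 sp3 carbons.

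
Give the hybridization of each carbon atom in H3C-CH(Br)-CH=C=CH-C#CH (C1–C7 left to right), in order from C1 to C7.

C1 has 4 σ bonds: steric number 4 → sp3.
C2 has 4 σ bonds: steric number 4 → sp3.
C3 has 3 σ bonds, plus one π bond: steric number 3 → sp2.
C4 is sp: 2 σ bonds, plus two π bonds, 2 electron-density regions.
C5 — 3 σ bonds, plus one π bond. Steric number 3, so sp2.
C6 — 2 σ bonds, plus two π bonds. Steric number 2, so sp.
C7 has 2 σ bonds, plus two π bonds: steric number 2 → sp.

C1 sp3, C2 sp3, C3 sp2, C4 sp, C5 sp2, C6 sp, C7 sp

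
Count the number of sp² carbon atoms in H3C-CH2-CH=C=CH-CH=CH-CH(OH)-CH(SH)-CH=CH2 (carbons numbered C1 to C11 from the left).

6

C1: sp3
C2: sp3
C3: sp2 ✓
C4: sp
C5: sp2 ✓
C6: sp2 ✓
C7: sp2 ✓
C8: sp3
C9: sp3
C10: sp2 ✓
C11: sp2 ✓
C3, C5, C6, C7, C10, C11 → 6 sp2 carbons.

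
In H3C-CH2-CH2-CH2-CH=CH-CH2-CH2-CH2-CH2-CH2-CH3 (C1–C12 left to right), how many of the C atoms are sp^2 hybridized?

C1: sp3
C2: sp3
C3: sp3
C4: sp3
C5: sp2 ✓
C6: sp2 ✓
C7: sp3
C8: sp3
C9: sp3
C10: sp3
C11: sp3
C12: sp3
C5, C6 → 2 sp2 carbons.

2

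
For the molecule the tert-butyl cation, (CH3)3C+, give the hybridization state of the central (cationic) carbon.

sp²

Three σ bonds and an empty p orbital; no lone pair → steric number 3 → sp2 and planar.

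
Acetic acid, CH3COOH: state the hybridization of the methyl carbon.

The methyl carbon carries 4 σ bonds, giving a steric number of 4, so it is sp3.

sp3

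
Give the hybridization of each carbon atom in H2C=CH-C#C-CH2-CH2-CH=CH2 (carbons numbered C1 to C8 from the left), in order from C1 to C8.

C1 has 3 σ bonds, plus one π bond: steric number 3 → sp2.
C2 carries 3 σ bonds, plus one π bond, giving a steric number of 3, so it is sp2.
C3 has 2 σ bonds, plus two π bonds: steric number 2 → sp.
C4 has 2 σ bonds, plus two π bonds: steric number 2 → sp.
C5: 4 σ bonds; 4 regions of electron density → sp3.
C6: 4 σ bonds — 4 electron domains, sp3.
C7: 3 σ bonds, plus one π bond; 3 regions of electron density → sp2.
C8 is sp2: 3 σ bonds, plus one π bond, 3 electron-density regions.

C1 sp2, C2 sp2, C3 sp, C4 sp, C5 sp3, C6 sp3, C7 sp2, C8 sp2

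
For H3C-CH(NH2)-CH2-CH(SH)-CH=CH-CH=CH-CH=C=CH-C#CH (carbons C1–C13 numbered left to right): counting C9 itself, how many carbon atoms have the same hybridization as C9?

C9 is sp2 (one π bond).
C1: sp3
C2: sp3
C3: sp3
C4: sp3
C5: sp2 ✓
C6: sp2 ✓
C7: sp2 ✓
C8: sp2 ✓
C9: sp2 ✓
C10: sp
C11: sp2 ✓
C12: sp
C13: sp
6 carbons are sp2.

6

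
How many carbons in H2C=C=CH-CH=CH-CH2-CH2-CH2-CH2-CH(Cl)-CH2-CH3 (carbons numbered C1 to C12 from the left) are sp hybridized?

C1: sp2
C2: sp ✓
C3: sp2
C4: sp2
C5: sp2
C6: sp3
C7: sp3
C8: sp3
C9: sp3
C10: sp3
C11: sp3
C12: sp3
C2 → 1 sp carbon.

1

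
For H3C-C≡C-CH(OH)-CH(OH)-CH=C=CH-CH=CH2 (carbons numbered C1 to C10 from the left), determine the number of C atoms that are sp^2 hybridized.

C1: sp3
C2: sp
C3: sp
C4: sp3
C5: sp3
C6: sp2 ✓
C7: sp
C8: sp2 ✓
C9: sp2 ✓
C10: sp2 ✓
C6, C8, C9, C10 → 4 sp2 carbons.

4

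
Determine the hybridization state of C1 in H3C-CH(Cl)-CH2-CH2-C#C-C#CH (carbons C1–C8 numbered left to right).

C1: 4 σ bonds; 4 regions of electron density → sp3.

sp³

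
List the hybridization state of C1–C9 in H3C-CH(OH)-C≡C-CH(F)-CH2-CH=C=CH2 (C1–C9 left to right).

C1 sp3, C2 sp3, C3 sp, C4 sp, C5 sp3, C6 sp3, C7 sp2, C8 sp, C9 sp2

C1: 4 σ bonds; 4 regions of electron density → sp3.
C2: 4 σ bonds; 4 regions of electron density → sp3.
C3 is sp: 2 σ bonds, plus two π bonds, 2 electron-density regions.
C4 — 2 σ bonds, plus two π bonds. Steric number 2, so sp.
C5 — 4 σ bonds. Steric number 4, so sp3.
C6 carries 4 σ bonds, giving a steric number of 4, so it is sp3.
C7 (3 σ bonds, plus one π bond) has steric number 3: sp2.
C8 — 2 σ bonds, plus two π bonds. Steric number 2, so sp.
C9 is sp2: 3 σ bonds, plus one π bond, 3 electron-density regions.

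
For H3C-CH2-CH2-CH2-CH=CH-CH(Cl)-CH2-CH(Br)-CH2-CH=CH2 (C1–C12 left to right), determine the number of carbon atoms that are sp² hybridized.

4

C1: sp3
C2: sp3
C3: sp3
C4: sp3
C5: sp2 ✓
C6: sp2 ✓
C7: sp3
C8: sp3
C9: sp3
C10: sp3
C11: sp2 ✓
C12: sp2 ✓
C5, C6, C11, C12 → 4 sp2 carbons.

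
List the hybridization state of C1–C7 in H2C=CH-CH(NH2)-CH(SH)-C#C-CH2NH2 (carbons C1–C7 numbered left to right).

C1 sp2, C2 sp2, C3 sp3, C4 sp3, C5 sp, C6 sp, C7 sp3

C1: 3 σ bonds, plus one π bond — 3 electron domains, sp2.
C2 has 3 σ bonds, plus one π bond: steric number 3 → sp2.
C3: 4 σ bonds; 4 regions of electron density → sp3.
C4 carries 4 σ bonds, giving a steric number of 4, so it is sp3.
C5: 2 σ bonds, plus two π bonds; 2 regions of electron density → sp.
C6 — 2 σ bonds, plus two π bonds. Steric number 2, so sp.
C7 (4 σ bonds) has steric number 4: sp3.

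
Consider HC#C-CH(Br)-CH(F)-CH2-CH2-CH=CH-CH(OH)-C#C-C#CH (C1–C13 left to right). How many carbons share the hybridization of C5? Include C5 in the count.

5

C5 is sp3 (only σ bonds).
C1: sp
C2: sp
C3: sp3 ✓
C4: sp3 ✓
C5: sp3 ✓
C6: sp3 ✓
C7: sp2
C8: sp2
C9: sp3 ✓
C10: sp
C11: sp
C12: sp
C13: sp
5 carbons are sp3.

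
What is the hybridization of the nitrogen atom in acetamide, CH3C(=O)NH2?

The nitrogen lone pair is delocalised into the carbonyl π system (amide resonance), so N is planar sp2 rather than the sp3 a naive steric count of 4 would suggest.

sp²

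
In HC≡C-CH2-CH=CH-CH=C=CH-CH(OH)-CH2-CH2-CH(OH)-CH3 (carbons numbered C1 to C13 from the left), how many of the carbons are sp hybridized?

3

C1: sp ✓
C2: sp ✓
C3: sp3
C4: sp2
C5: sp2
C6: sp2
C7: sp ✓
C8: sp2
C9: sp3
C10: sp3
C11: sp3
C12: sp3
C13: sp3
C1, C2, C7 → 3 sp carbons.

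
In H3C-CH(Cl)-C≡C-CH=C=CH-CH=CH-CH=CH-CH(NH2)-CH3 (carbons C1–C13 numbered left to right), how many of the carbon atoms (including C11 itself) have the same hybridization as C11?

6

C11 is sp2 (one π bond).
C1: sp3
C2: sp3
C3: sp
C4: sp
C5: sp2 ✓
C6: sp
C7: sp2 ✓
C8: sp2 ✓
C9: sp2 ✓
C10: sp2 ✓
C11: sp2 ✓
C12: sp3
C13: sp3
6 carbons are sp2.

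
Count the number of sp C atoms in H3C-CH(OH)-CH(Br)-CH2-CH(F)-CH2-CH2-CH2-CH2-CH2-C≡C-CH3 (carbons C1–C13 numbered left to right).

C1: sp3
C2: sp3
C3: sp3
C4: sp3
C5: sp3
C6: sp3
C7: sp3
C8: sp3
C9: sp3
C10: sp3
C11: sp ✓
C12: sp ✓
C13: sp3
C11, C12 → 2 sp carbons.

2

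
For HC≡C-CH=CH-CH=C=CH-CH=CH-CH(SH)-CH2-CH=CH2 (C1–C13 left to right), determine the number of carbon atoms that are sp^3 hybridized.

C1: sp
C2: sp
C3: sp2
C4: sp2
C5: sp2
C6: sp
C7: sp2
C8: sp2
C9: sp2
C10: sp3 ✓
C11: sp3 ✓
C12: sp2
C13: sp2
C10, C11 → 2 sp3 carbons.

2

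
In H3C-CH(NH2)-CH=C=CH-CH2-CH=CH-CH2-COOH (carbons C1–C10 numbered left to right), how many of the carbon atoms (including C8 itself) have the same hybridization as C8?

C8 is sp2 (one π bond).
C1: sp3
C2: sp3
C3: sp2 ✓
C4: sp
C5: sp2 ✓
C6: sp3
C7: sp2 ✓
C8: sp2 ✓
C9: sp3
C10: sp2 ✓
5 carbons are sp2.

5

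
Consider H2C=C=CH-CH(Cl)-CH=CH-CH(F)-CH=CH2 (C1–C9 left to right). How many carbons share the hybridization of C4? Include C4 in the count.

2

C4 is sp3 (only σ bonds).
C1: sp2
C2: sp
C3: sp2
C4: sp3 ✓
C5: sp2
C6: sp2
C7: sp3 ✓
C8: sp2
C9: sp2
2 carbons are sp3.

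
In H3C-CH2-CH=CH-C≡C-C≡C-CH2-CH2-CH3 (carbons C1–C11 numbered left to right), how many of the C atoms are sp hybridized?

C1: sp3
C2: sp3
C3: sp2
C4: sp2
C5: sp ✓
C6: sp ✓
C7: sp ✓
C8: sp ✓
C9: sp3
C10: sp3
C11: sp3
C5, C6, C7, C8 → 4 sp carbons.

4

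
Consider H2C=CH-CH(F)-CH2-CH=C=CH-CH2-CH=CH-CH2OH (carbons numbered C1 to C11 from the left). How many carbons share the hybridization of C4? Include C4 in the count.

C4 is sp3 (only σ bonds).
C1: sp2
C2: sp2
C3: sp3 ✓
C4: sp3 ✓
C5: sp2
C6: sp
C7: sp2
C8: sp3 ✓
C9: sp2
C10: sp2
C11: sp3 ✓
4 carbons are sp3.

4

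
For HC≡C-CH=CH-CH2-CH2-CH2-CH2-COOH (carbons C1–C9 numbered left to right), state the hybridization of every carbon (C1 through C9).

C1 sp, C2 sp, C3 sp2, C4 sp2, C5 sp3, C6 sp3, C7 sp3, C8 sp3, C9 sp2

C1: 2 σ bonds, plus two π bonds; 2 regions of electron density → sp.
C2: 2 σ bonds, plus two π bonds — 2 electron domains, sp.
C3: 3 σ bonds, plus one π bond; 3 regions of electron density → sp2.
C4 (3 σ bonds, plus one π bond) has steric number 3: sp2.
C5 has 4 σ bonds: steric number 4 → sp3.
C6 carries 4 σ bonds, giving a steric number of 4, so it is sp3.
C7: 4 σ bonds; 4 regions of electron density → sp3.
C8 has 4 σ bonds: steric number 4 → sp3.
C9 has 3 σ bonds, plus one π bond: steric number 3 → sp2.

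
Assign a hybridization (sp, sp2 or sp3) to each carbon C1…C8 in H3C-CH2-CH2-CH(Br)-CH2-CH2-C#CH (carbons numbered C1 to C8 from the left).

C1 sp3, C2 sp3, C3 sp3, C4 sp3, C5 sp3, C6 sp3, C7 sp, C8 sp

C1: 4 σ bonds — 4 electron domains, sp3.
C2: 4 σ bonds; 4 regions of electron density → sp3.
C3: 4 σ bonds — 4 electron domains, sp3.
C4 carries 4 σ bonds, giving a steric number of 4, so it is sp3.
C5: 4 σ bonds; 4 regions of electron density → sp3.
C6: 4 σ bonds; 4 regions of electron density → sp3.
C7 carries 2 σ bonds, plus two π bonds, giving a steric number of 2, so it is sp.
C8 is sp: 2 σ bonds, plus two π bonds, 2 electron-density regions.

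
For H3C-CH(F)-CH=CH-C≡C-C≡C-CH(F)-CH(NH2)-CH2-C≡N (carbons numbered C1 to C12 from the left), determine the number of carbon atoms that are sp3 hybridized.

5

C1: sp3 ✓
C2: sp3 ✓
C3: sp2
C4: sp2
C5: sp
C6: sp
C7: sp
C8: sp
C9: sp3 ✓
C10: sp3 ✓
C11: sp3 ✓
C12: sp
C1, C2, C9, C10, C11 → 5 sp3 carbons.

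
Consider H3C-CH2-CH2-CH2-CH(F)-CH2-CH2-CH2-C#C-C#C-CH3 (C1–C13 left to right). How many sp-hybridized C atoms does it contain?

C1: sp3
C2: sp3
C3: sp3
C4: sp3
C5: sp3
C6: sp3
C7: sp3
C8: sp3
C9: sp ✓
C10: sp ✓
C11: sp ✓
C12: sp ✓
C13: sp3
C9, C10, C11, C12 → 4 sp carbons.

4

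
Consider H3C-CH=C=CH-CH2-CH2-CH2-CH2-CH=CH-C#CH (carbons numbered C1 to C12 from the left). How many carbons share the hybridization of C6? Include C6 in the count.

5

C6 is sp3 (only σ bonds).
C1: sp3 ✓
C2: sp2
C3: sp
C4: sp2
C5: sp3 ✓
C6: sp3 ✓
C7: sp3 ✓
C8: sp3 ✓
C9: sp2
C10: sp2
C11: sp
C12: sp
5 carbons are sp3.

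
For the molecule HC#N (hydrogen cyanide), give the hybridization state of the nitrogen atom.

sp

The nitrogen atom: 1 σ bond and 1 lone pair, plus two π bonds; 2 regions of electron density → sp.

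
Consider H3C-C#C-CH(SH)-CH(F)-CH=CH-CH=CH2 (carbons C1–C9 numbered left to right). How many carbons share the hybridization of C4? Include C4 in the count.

3

C4 is sp3 (only σ bonds).
C1: sp3 ✓
C2: sp
C3: sp
C4: sp3 ✓
C5: sp3 ✓
C6: sp2
C7: sp2
C8: sp2
C9: sp2
3 carbons are sp3.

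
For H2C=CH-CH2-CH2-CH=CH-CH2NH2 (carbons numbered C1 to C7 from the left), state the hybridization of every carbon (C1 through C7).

C1: 3 σ bonds, plus one π bond — 3 electron domains, sp2.
C2 (3 σ bonds, plus one π bond) has steric number 3: sp2.
C3 carries 4 σ bonds, giving a steric number of 4, so it is sp3.
C4: 4 σ bonds; 4 regions of electron density → sp3.
C5 has 3 σ bonds, plus one π bond: steric number 3 → sp2.
C6 is sp2: 3 σ bonds, plus one π bond, 3 electron-density regions.
C7 is sp3: 4 σ bonds, 4 electron-density regions.

C1 sp2, C2 sp2, C3 sp3, C4 sp3, C5 sp2, C6 sp2, C7 sp3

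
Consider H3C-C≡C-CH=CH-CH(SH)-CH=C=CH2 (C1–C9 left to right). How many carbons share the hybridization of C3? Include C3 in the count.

3

C3 is sp (two π bonds).
C1: sp3
C2: sp ✓
C3: sp ✓
C4: sp2
C5: sp2
C6: sp3
C7: sp2
C8: sp ✓
C9: sp2
3 carbons are sp.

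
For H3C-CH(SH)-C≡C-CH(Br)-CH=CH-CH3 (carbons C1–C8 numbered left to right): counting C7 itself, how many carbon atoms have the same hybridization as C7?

C7 is sp2 (one π bond).
C1: sp3
C2: sp3
C3: sp
C4: sp
C5: sp3
C6: sp2 ✓
C7: sp2 ✓
C8: sp3
2 carbons are sp2.

2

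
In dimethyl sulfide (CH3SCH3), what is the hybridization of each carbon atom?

Each carbon atom (4 σ bonds) has steric number 4: sp3.

sp³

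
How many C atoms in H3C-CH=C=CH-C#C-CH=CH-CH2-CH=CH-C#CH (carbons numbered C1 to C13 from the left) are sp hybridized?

C1: sp3
C2: sp2
C3: sp ✓
C4: sp2
C5: sp ✓
C6: sp ✓
C7: sp2
C8: sp2
C9: sp3
C10: sp2
C11: sp2
C12: sp ✓
C13: sp ✓
C3, C5, C6, C12, C13 → 5 sp carbons.

5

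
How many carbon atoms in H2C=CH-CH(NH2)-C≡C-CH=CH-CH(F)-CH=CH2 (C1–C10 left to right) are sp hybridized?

2

C1: sp2
C2: sp2
C3: sp3
C4: sp ✓
C5: sp ✓
C6: sp2
C7: sp2
C8: sp3
C9: sp2
C10: sp2
C4, C5 → 2 sp carbons.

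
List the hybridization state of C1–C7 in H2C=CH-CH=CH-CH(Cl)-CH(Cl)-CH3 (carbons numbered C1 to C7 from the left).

C1 sp2, C2 sp2, C3 sp2, C4 sp2, C5 sp3, C6 sp3, C7 sp3

C1 carries 3 σ bonds, plus one π bond, giving a steric number of 3, so it is sp2.
C2 has 3 σ bonds, plus one π bond: steric number 3 → sp2.
C3: 3 σ bonds, plus one π bond; 3 regions of electron density → sp2.
C4 (3 σ bonds, plus one π bond) has steric number 3: sp2.
C5 has 4 σ bonds: steric number 4 → sp3.
C6: 4 σ bonds — 4 electron domains, sp3.
C7 (4 σ bonds) has steric number 4: sp3.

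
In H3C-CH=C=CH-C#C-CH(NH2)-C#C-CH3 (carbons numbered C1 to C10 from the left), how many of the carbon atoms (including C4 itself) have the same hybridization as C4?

2

C4 is sp2 (one π bond).
C1: sp3
C2: sp2 ✓
C3: sp
C4: sp2 ✓
C5: sp
C6: sp
C7: sp3
C8: sp
C9: sp
C10: sp3
2 carbons are sp2.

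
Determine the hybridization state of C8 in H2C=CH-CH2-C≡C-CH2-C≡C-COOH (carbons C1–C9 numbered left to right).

sp

C8 is sp: 2 σ bonds, plus two π bonds, 2 electron-density regions.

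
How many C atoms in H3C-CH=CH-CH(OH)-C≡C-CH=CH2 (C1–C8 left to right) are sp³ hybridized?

2

C1: sp3 ✓
C2: sp2
C3: sp2
C4: sp3 ✓
C5: sp
C6: sp
C7: sp2
C8: sp2
C1, C4 → 2 sp3 carbons.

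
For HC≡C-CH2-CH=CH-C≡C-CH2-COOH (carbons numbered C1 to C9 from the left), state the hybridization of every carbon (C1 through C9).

C1 carries 2 σ bonds, plus two π bonds, giving a steric number of 2, so it is sp.
C2: 2 σ bonds, plus two π bonds; 2 regions of electron density → sp.
C3 is sp3: 4 σ bonds, 4 electron-density regions.
C4: 3 σ bonds, plus one π bond — 3 electron domains, sp2.
C5 (3 σ bonds, plus one π bond) has steric number 3: sp2.
C6 — 2 σ bonds, plus two π bonds. Steric number 2, so sp.
C7 is sp: 2 σ bonds, plus two π bonds, 2 electron-density regions.
C8: 4 σ bonds; 4 regions of electron density → sp3.
C9: 3 σ bonds, plus one π bond; 3 regions of electron density → sp2.

C1 sp, C2 sp, C3 sp3, C4 sp2, C5 sp2, C6 sp, C7 sp, C8 sp3, C9 sp2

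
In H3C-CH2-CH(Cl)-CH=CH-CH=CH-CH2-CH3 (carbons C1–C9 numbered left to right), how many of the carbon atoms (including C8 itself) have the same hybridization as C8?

5

C8 is sp3 (only σ bonds).
C1: sp3 ✓
C2: sp3 ✓
C3: sp3 ✓
C4: sp2
C5: sp2
C6: sp2
C7: sp2
C8: sp3 ✓
C9: sp3 ✓
5 carbons are sp3.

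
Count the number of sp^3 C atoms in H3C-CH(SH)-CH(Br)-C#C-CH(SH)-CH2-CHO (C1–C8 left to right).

C1: sp3 ✓
C2: sp3 ✓
C3: sp3 ✓
C4: sp
C5: sp
C6: sp3 ✓
C7: sp3 ✓
C8: sp2
C1, C2, C3, C6, C7 → 5 sp3 carbons.

5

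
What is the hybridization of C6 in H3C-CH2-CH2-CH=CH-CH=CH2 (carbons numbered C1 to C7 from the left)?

C6 (3 σ bonds, plus one π bond) has steric number 3: sp2.

sp²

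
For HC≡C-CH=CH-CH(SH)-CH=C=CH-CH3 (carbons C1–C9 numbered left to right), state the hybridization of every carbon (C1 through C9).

C1 sp, C2 sp, C3 sp2, C4 sp2, C5 sp3, C6 sp2, C7 sp, C8 sp2, C9 sp3

C1: 2 σ bonds, plus two π bonds — 2 electron domains, sp.
C2 is sp: 2 σ bonds, plus two π bonds, 2 electron-density regions.
C3: 3 σ bonds, plus one π bond; 3 regions of electron density → sp2.
C4 — 3 σ bonds, plus one π bond. Steric number 3, so sp2.
C5: 4 σ bonds; 4 regions of electron density → sp3.
C6 has 3 σ bonds, plus one π bond: steric number 3 → sp2.
C7 has 2 σ bonds, plus two π bonds: steric number 2 → sp.
C8 — 3 σ bonds, plus one π bond. Steric number 3, so sp2.
C9 (4 σ bonds) has steric number 4: sp3.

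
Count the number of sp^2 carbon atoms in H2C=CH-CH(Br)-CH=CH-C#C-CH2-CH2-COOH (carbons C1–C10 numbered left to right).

5

C1: sp2 ✓
C2: sp2 ✓
C3: sp3
C4: sp2 ✓
C5: sp2 ✓
C6: sp
C7: sp
C8: sp3
C9: sp3
C10: sp2 ✓
C1, C2, C4, C5, C10 → 5 sp2 carbons.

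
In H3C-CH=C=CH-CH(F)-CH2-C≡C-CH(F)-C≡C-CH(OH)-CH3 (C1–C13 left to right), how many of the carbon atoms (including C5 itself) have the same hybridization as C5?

C5 is sp3 (only σ bonds).
C1: sp3 ✓
C2: sp2
C3: sp
C4: sp2
C5: sp3 ✓
C6: sp3 ✓
C7: sp
C8: sp
C9: sp3 ✓
C10: sp
C11: sp
C12: sp3 ✓
C13: sp3 ✓
6 carbons are sp3.

6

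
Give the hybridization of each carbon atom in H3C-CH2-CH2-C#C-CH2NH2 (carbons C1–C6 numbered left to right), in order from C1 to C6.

C1 sp3, C2 sp3, C3 sp3, C4 sp, C5 sp, C6 sp3

C1: 4 σ bonds — 4 electron domains, sp3.
C2 is sp3: 4 σ bonds, 4 electron-density regions.
C3 has 4 σ bonds: steric number 4 → sp3.
C4 (2 σ bonds, plus two π bonds) has steric number 2: sp.
C5 carries 2 σ bonds, plus two π bonds, giving a steric number of 2, so it is sp.
C6: 4 σ bonds — 4 electron domains, sp3.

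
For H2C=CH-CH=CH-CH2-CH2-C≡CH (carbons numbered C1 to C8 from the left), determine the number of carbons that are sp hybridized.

C1: sp2
C2: sp2
C3: sp2
C4: sp2
C5: sp3
C6: sp3
C7: sp ✓
C8: sp ✓
C7, C8 → 2 sp carbons.

2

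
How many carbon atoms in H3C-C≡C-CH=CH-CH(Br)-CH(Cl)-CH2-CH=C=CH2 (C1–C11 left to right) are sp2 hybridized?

C1: sp3
C2: sp
C3: sp
C4: sp2 ✓
C5: sp2 ✓
C6: sp3
C7: sp3
C8: sp3
C9: sp2 ✓
C10: sp
C11: sp2 ✓
C4, C5, C9, C11 → 4 sp2 carbons.

4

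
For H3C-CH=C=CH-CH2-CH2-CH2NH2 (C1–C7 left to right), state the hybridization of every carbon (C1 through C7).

C1 sp3, C2 sp2, C3 sp, C4 sp2, C5 sp3, C6 sp3, C7 sp3

C1: 4 σ bonds — 4 electron domains, sp3.
C2: 3 σ bonds, plus one π bond; 3 regions of electron density → sp2.
C3 has 2 σ bonds, plus two π bonds: steric number 2 → sp.
C4: 3 σ bonds, plus one π bond — 3 electron domains, sp2.
C5 has 4 σ bonds: steric number 4 → sp3.
C6 (4 σ bonds) has steric number 4: sp3.
C7 is sp3: 4 σ bonds, 4 electron-density regions.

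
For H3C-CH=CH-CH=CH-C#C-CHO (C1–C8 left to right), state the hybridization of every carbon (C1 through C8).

C1 sp3, C2 sp2, C3 sp2, C4 sp2, C5 sp2, C6 sp, C7 sp, C8 sp2

C1 is sp3: 4 σ bonds, 4 electron-density regions.
C2 (3 σ bonds, plus one π bond) has steric number 3: sp2.
C3: 3 σ bonds, plus one π bond — 3 electron domains, sp2.
C4 has 3 σ bonds, plus one π bond: steric number 3 → sp2.
C5 carries 3 σ bonds, plus one π bond, giving a steric number of 3, so it is sp2.
C6 is sp: 2 σ bonds, plus two π bonds, 2 electron-density regions.
C7 has 2 σ bonds, plus two π bonds: steric number 2 → sp.
C8 (3 σ bonds, plus one π bond) has steric number 3: sp2.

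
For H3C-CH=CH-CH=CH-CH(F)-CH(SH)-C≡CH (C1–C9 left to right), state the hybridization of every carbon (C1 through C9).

C1 sp3, C2 sp2, C3 sp2, C4 sp2, C5 sp2, C6 sp3, C7 sp3, C8 sp, C9 sp

C1 is sp3: 4 σ bonds, 4 electron-density regions.
C2 — 3 σ bonds, plus one π bond. Steric number 3, so sp2.
C3 — 3 σ bonds, plus one π bond. Steric number 3, so sp2.
C4 (3 σ bonds, plus one π bond) has steric number 3: sp2.
C5 (3 σ bonds, plus one π bond) has steric number 3: sp2.
C6: 4 σ bonds; 4 regions of electron density → sp3.
C7: 4 σ bonds — 4 electron domains, sp3.
C8: 2 σ bonds, plus two π bonds; 2 regions of electron density → sp.
C9 — 2 σ bonds, plus two π bonds. Steric number 2, so sp.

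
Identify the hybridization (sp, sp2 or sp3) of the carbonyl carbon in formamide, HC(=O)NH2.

The carbonyl carbon carries 3 σ bonds, plus one π bond, giving a steric number of 3, so it is sp2.

sp²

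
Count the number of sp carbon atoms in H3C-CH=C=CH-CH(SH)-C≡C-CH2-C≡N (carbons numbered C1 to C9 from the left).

4

C1: sp3
C2: sp2
C3: sp ✓
C4: sp2
C5: sp3
C6: sp ✓
C7: sp ✓
C8: sp3
C9: sp ✓
C3, C6, C7, C9 → 4 sp carbons.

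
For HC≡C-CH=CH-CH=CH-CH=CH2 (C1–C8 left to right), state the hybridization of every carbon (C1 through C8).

C1 sp, C2 sp, C3 sp2, C4 sp2, C5 sp2, C6 sp2, C7 sp2, C8 sp2

C1 (2 σ bonds, plus two π bonds) has steric number 2: sp.
C2 is sp: 2 σ bonds, plus two π bonds, 2 electron-density regions.
C3 (3 σ bonds, plus one π bond) has steric number 3: sp2.
C4 has 3 σ bonds, plus one π bond: steric number 3 → sp2.
C5 (3 σ bonds, plus one π bond) has steric number 3: sp2.
C6 has 3 σ bonds, plus one π bond: steric number 3 → sp2.
C7 — 3 σ bonds, plus one π bond. Steric number 3, so sp2.
C8: 3 σ bonds, plus one π bond; 3 regions of electron density → sp2.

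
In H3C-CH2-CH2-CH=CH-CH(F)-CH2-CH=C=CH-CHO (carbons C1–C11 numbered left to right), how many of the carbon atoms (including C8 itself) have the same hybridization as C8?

C8 is sp2 (one π bond).
C1: sp3
C2: sp3
C3: sp3
C4: sp2 ✓
C5: sp2 ✓
C6: sp3
C7: sp3
C8: sp2 ✓
C9: sp
C10: sp2 ✓
C11: sp2 ✓
5 carbons are sp2.

5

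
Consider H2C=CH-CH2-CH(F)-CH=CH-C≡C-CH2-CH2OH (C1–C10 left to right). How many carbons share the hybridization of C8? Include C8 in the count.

2

C8 is sp (two π bonds).
C1: sp2
C2: sp2
C3: sp3
C4: sp3
C5: sp2
C6: sp2
C7: sp ✓
C8: sp ✓
C9: sp3
C10: sp3
2 carbons are sp.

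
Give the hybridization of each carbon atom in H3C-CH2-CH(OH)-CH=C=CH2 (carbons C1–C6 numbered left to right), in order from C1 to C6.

C1: 4 σ bonds — 4 electron domains, sp3.
C2: 4 σ bonds; 4 regions of electron density → sp3.
C3: 4 σ bonds — 4 electron domains, sp3.
C4 carries 3 σ bonds, plus one π bond, giving a steric number of 3, so it is sp2.
C5: 2 σ bonds, plus two π bonds; 2 regions of electron density → sp.
C6 is sp2: 3 σ bonds, plus one π bond, 3 electron-density regions.

C1 sp3, C2 sp3, C3 sp3, C4 sp2, C5 sp, C6 sp2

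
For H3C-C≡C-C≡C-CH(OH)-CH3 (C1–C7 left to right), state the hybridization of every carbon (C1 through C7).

C1 sp3, C2 sp, C3 sp, C4 sp, C5 sp, C6 sp3, C7 sp3

C1 has 4 σ bonds: steric number 4 → sp3.
C2 carries 2 σ bonds, plus two π bonds, giving a steric number of 2, so it is sp.
C3: 2 σ bonds, plus two π bonds — 2 electron domains, sp.
C4: 2 σ bonds, plus two π bonds; 2 regions of electron density → sp.
C5: 2 σ bonds, plus two π bonds — 2 electron domains, sp.
C6 carries 4 σ bonds, giving a steric number of 4, so it is sp3.
C7 is sp3: 4 σ bonds, 4 electron-density regions.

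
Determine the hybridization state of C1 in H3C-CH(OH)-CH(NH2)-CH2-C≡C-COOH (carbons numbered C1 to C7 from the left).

sp3

C1 — 4 σ bonds. Steric number 4, so sp3.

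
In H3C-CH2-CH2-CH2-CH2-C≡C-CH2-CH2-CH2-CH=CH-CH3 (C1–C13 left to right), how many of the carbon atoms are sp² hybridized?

2

C1: sp3
C2: sp3
C3: sp3
C4: sp3
C5: sp3
C6: sp
C7: sp
C8: sp3
C9: sp3
C10: sp3
C11: sp2 ✓
C12: sp2 ✓
C13: sp3
C11, C12 → 2 sp2 carbons.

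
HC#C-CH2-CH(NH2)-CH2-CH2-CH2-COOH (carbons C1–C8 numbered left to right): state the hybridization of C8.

C8: 3 σ bonds, plus one π bond; 3 regions of electron density → sp2.

sp^2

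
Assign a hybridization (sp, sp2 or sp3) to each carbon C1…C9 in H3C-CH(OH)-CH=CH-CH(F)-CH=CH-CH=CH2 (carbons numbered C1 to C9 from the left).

C1 — 4 σ bonds. Steric number 4, so sp3.
C2 carries 4 σ bonds, giving a steric number of 4, so it is sp3.
C3 is sp2: 3 σ bonds, plus one π bond, 3 electron-density regions.
C4 — 3 σ bonds, plus one π bond. Steric number 3, so sp2.
C5 has 4 σ bonds: steric number 4 → sp3.
C6 has 3 σ bonds, plus one π bond: steric number 3 → sp2.
C7 — 3 σ bonds, plus one π bond. Steric number 3, so sp2.
C8 is sp2: 3 σ bonds, plus one π bond, 3 electron-density regions.
C9: 3 σ bonds, plus one π bond; 3 regions of electron density → sp2.

C1 sp3, C2 sp3, C3 sp2, C4 sp2, C5 sp3, C6 sp2, C7 sp2, C8 sp2, C9 sp2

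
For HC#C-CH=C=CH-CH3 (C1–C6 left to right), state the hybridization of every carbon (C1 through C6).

C1 sp, C2 sp, C3 sp2, C4 sp, C5 sp2, C6 sp3

C1 is sp: 2 σ bonds, plus two π bonds, 2 electron-density regions.
C2: 2 σ bonds, plus two π bonds — 2 electron domains, sp.
C3 (3 σ bonds, plus one π bond) has steric number 3: sp2.
C4 — 2 σ bonds, plus two π bonds. Steric number 2, so sp.
C5 (3 σ bonds, plus one π bond) has steric number 3: sp2.
C6: 4 σ bonds — 4 electron domains, sp3.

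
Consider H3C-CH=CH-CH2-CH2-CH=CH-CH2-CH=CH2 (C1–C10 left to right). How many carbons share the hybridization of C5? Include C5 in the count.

C5 is sp3 (only σ bonds).
C1: sp3 ✓
C2: sp2
C3: sp2
C4: sp3 ✓
C5: sp3 ✓
C6: sp2
C7: sp2
C8: sp3 ✓
C9: sp2
C10: sp2
4 carbons are sp3.

4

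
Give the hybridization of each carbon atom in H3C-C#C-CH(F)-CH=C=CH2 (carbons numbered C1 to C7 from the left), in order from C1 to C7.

C1 sp3, C2 sp, C3 sp, C4 sp3, C5 sp2, C6 sp, C7 sp2

C1 has 4 σ bonds: steric number 4 → sp3.
C2: 2 σ bonds, plus two π bonds — 2 electron domains, sp.
C3 carries 2 σ bonds, plus two π bonds, giving a steric number of 2, so it is sp.
C4 carries 4 σ bonds, giving a steric number of 4, so it is sp3.
C5 — 3 σ bonds, plus one π bond. Steric number 3, so sp2.
C6 has 2 σ bonds, plus two π bonds: steric number 2 → sp.
C7 (3 σ bonds, plus one π bond) has steric number 3: sp2.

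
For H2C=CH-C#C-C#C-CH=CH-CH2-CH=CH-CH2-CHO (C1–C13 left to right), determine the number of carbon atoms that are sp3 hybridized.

C1: sp2
C2: sp2
C3: sp
C4: sp
C5: sp
C6: sp
C7: sp2
C8: sp2
C9: sp3 ✓
C10: sp2
C11: sp2
C12: sp3 ✓
C13: sp2
C9, C12 → 2 sp3 carbons.

2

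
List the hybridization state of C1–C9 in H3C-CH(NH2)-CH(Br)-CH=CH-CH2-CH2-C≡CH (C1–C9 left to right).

C1 sp3, C2 sp3, C3 sp3, C4 sp2, C5 sp2, C6 sp3, C7 sp3, C8 sp, C9 sp

C1: 4 σ bonds — 4 electron domains, sp3.
C2: 4 σ bonds — 4 electron domains, sp3.
C3 is sp3: 4 σ bonds, 4 electron-density regions.
C4 has 3 σ bonds, plus one π bond: steric number 3 → sp2.
C5 has 3 σ bonds, plus one π bond: steric number 3 → sp2.
C6 carries 4 σ bonds, giving a steric number of 4, so it is sp3.
C7 (4 σ bonds) has steric number 4: sp3.
C8 is sp: 2 σ bonds, plus two π bonds, 2 electron-density regions.
C9: 2 σ bonds, plus two π bonds — 2 electron domains, sp.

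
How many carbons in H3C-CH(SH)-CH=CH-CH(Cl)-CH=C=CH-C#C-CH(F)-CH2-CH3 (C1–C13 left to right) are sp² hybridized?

4

C1: sp3
C2: sp3
C3: sp2 ✓
C4: sp2 ✓
C5: sp3
C6: sp2 ✓
C7: sp
C8: sp2 ✓
C9: sp
C10: sp
C11: sp3
C12: sp3
C13: sp3
C3, C4, C6, C8 → 4 sp2 carbons.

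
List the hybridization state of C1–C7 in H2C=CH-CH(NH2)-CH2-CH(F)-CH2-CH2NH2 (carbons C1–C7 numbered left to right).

C1 — 3 σ bonds, plus one π bond. Steric number 3, so sp2.
C2 (3 σ bonds, plus one π bond) has steric number 3: sp2.
C3: 4 σ bonds — 4 electron domains, sp3.
C4: 4 σ bonds — 4 electron domains, sp3.
C5 — 4 σ bonds. Steric number 4, so sp3.
C6 (4 σ bonds) has steric number 4: sp3.
C7 carries 4 σ bonds, giving a steric number of 4, so it is sp3.

C1 sp2, C2 sp2, C3 sp3, C4 sp3, C5 sp3, C6 sp3, C7 sp3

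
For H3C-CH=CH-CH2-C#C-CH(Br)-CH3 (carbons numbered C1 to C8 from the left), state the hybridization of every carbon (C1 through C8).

C1: 4 σ bonds; 4 regions of electron density → sp3.
C2 has 3 σ bonds, plus one π bond: steric number 3 → sp2.
C3 has 3 σ bonds, plus one π bond: steric number 3 → sp2.
C4 is sp3: 4 σ bonds, 4 electron-density regions.
C5 — 2 σ bonds, plus two π bonds. Steric number 2, so sp.
C6 carries 2 σ bonds, plus two π bonds, giving a steric number of 2, so it is sp.
C7: 4 σ bonds — 4 electron domains, sp3.
C8 is sp3: 4 σ bonds, 4 electron-density regions.

C1 sp3, C2 sp2, C3 sp2, C4 sp3, C5 sp, C6 sp, C7 sp3, C8 sp3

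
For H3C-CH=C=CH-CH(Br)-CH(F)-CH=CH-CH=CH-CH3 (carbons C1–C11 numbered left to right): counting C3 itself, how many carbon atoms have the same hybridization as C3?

C3 is sp (two π bonds).
C1: sp3
C2: sp2
C3: sp ✓
C4: sp2
C5: sp3
C6: sp3
C7: sp2
C8: sp2
C9: sp2
C10: sp2
C11: sp3
1 carbon is sp.

1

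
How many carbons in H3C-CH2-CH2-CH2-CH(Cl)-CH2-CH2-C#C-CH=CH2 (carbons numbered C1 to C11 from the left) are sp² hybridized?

2

C1: sp3
C2: sp3
C3: sp3
C4: sp3
C5: sp3
C6: sp3
C7: sp3
C8: sp
C9: sp
C10: sp2 ✓
C11: sp2 ✓
C10, C11 → 2 sp2 carbons.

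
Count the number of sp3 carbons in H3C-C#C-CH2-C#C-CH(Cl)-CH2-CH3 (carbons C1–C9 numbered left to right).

C1: sp3 ✓
C2: sp
C3: sp
C4: sp3 ✓
C5: sp
C6: sp
C7: sp3 ✓
C8: sp3 ✓
C9: sp3 ✓
C1, C4, C7, C8, C9 → 5 sp3 carbons.

5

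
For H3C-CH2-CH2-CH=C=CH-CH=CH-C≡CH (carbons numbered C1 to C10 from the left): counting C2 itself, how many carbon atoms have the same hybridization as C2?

3

C2 is sp3 (only σ bonds).
C1: sp3 ✓
C2: sp3 ✓
C3: sp3 ✓
C4: sp2
C5: sp
C6: sp2
C7: sp2
C8: sp2
C9: sp
C10: sp
3 carbons are sp3.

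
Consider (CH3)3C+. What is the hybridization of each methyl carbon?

sp^3

Each methyl carbon is sp3: 4 σ bonds, 4 electron-density regions.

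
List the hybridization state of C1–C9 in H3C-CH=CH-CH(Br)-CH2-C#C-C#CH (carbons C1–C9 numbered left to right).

C1 sp3, C2 sp2, C3 sp2, C4 sp3, C5 sp3, C6 sp, C7 sp, C8 sp, C9 sp

C1 (4 σ bonds) has steric number 4: sp3.
C2 — 3 σ bonds, plus one π bond. Steric number 3, so sp2.
C3: 3 σ bonds, plus one π bond; 3 regions of electron density → sp2.
C4 carries 4 σ bonds, giving a steric number of 4, so it is sp3.
C5 has 4 σ bonds: steric number 4 → sp3.
C6 (2 σ bonds, plus two π bonds) has steric number 2: sp.
C7 carries 2 σ bonds, plus two π bonds, giving a steric number of 2, so it is sp.
C8 has 2 σ bonds, plus two π bonds: steric number 2 → sp.
C9: 2 σ bonds, plus two π bonds; 2 regions of electron density → sp.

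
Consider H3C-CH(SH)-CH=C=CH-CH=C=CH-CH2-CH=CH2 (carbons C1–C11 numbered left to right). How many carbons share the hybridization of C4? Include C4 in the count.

2

C4 is sp (two π bonds).
C1: sp3
C2: sp3
C3: sp2
C4: sp ✓
C5: sp2
C6: sp2
C7: sp ✓
C8: sp2
C9: sp3
C10: sp2
C11: sp2
2 carbons are sp.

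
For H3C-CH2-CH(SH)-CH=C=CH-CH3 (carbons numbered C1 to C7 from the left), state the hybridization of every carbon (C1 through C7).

C1 sp3, C2 sp3, C3 sp3, C4 sp2, C5 sp, C6 sp2, C7 sp3

C1 is sp3: 4 σ bonds, 4 electron-density regions.
C2: 4 σ bonds — 4 electron domains, sp3.
C3: 4 σ bonds — 4 electron domains, sp3.
C4 — 3 σ bonds, plus one π bond. Steric number 3, so sp2.
C5 — 2 σ bonds, plus two π bonds. Steric number 2, so sp.
C6 is sp2: 3 σ bonds, plus one π bond, 3 electron-density regions.
C7 is sp3: 4 σ bonds, 4 electron-density regions.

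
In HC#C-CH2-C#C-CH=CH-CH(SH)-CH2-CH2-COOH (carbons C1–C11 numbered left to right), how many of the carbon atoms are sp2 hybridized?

C1: sp
C2: sp
C3: sp3
C4: sp
C5: sp
C6: sp2 ✓
C7: sp2 ✓
C8: sp3
C9: sp3
C10: sp3
C11: sp2 ✓
C6, C7, C11 → 3 sp2 carbons.

3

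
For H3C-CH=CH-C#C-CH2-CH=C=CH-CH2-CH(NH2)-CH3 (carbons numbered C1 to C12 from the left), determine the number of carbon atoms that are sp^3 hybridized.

5

C1: sp3 ✓
C2: sp2
C3: sp2
C4: sp
C5: sp
C6: sp3 ✓
C7: sp2
C8: sp
C9: sp2
C10: sp3 ✓
C11: sp3 ✓
C12: sp3 ✓
C1, C6, C10, C11, C12 → 5 sp3 carbons.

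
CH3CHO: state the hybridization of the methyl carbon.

The methyl carbon: 4 σ bonds; 4 regions of electron density → sp3.

sp³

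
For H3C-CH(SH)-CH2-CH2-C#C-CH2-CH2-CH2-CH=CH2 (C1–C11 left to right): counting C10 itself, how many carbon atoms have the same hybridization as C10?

C10 is sp2 (one π bond).
C1: sp3
C2: sp3
C3: sp3
C4: sp3
C5: sp
C6: sp
C7: sp3
C8: sp3
C9: sp3
C10: sp2 ✓
C11: sp2 ✓
2 carbons are sp2.

2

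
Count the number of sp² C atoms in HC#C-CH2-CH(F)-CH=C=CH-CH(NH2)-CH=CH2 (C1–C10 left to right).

C1: sp
C2: sp
C3: sp3
C4: sp3
C5: sp2 ✓
C6: sp
C7: sp2 ✓
C8: sp3
C9: sp2 ✓
C10: sp2 ✓
C5, C7, C9, C10 → 4 sp2 carbons.

4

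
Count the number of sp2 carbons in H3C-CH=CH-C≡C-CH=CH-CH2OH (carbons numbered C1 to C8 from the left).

4

C1: sp3
C2: sp2 ✓
C3: sp2 ✓
C4: sp
C5: sp
C6: sp2 ✓
C7: sp2 ✓
C8: sp3
C2, C3, C6, C7 → 4 sp2 carbons.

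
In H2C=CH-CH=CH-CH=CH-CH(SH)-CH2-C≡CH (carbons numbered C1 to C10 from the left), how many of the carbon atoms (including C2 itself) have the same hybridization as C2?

C2 is sp2 (one π bond).
C1: sp2 ✓
C2: sp2 ✓
C3: sp2 ✓
C4: sp2 ✓
C5: sp2 ✓
C6: sp2 ✓
C7: sp3
C8: sp3
C9: sp
C10: sp
6 carbons are sp2.

6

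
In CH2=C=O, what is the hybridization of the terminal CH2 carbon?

The terminal CH2 carbon: 3 σ bonds, plus one π bond — 3 electron domains, sp2.

sp^2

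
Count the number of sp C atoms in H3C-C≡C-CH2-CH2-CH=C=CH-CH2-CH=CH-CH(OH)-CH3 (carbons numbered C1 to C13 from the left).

C1: sp3
C2: sp ✓
C3: sp ✓
C4: sp3
C5: sp3
C6: sp2
C7: sp ✓
C8: sp2
C9: sp3
C10: sp2
C11: sp2
C12: sp3
C13: sp3
C2, C3, C7 → 3 sp carbons.

3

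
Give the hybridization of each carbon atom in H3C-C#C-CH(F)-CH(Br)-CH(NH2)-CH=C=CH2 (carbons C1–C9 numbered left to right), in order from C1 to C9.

C1 sp3, C2 sp, C3 sp, C4 sp3, C5 sp3, C6 sp3, C7 sp2, C8 sp, C9 sp2

C1: 4 σ bonds — 4 electron domains, sp3.
C2 (2 σ bonds, plus two π bonds) has steric number 2: sp.
C3 — 2 σ bonds, plus two π bonds. Steric number 2, so sp.
C4 has 4 σ bonds: steric number 4 → sp3.
C5 carries 4 σ bonds, giving a steric number of 4, so it is sp3.
C6 carries 4 σ bonds, giving a steric number of 4, so it is sp3.
C7 carries 3 σ bonds, plus one π bond, giving a steric number of 3, so it is sp2.
C8 (2 σ bonds, plus two π bonds) has steric number 2: sp.
C9: 3 σ bonds, plus one π bond; 3 regions of electron density → sp2.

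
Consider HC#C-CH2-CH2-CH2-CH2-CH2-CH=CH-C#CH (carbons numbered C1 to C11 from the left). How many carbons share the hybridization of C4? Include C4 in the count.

5

C4 is sp3 (only σ bonds).
C1: sp
C2: sp
C3: sp3 ✓
C4: sp3 ✓
C5: sp3 ✓
C6: sp3 ✓
C7: sp3 ✓
C8: sp2
C9: sp2
C10: sp
C11: sp
5 carbons are sp3.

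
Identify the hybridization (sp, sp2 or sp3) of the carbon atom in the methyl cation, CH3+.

sp²

Three σ bonds to H, empty p orbital → sp2, trigonal planar.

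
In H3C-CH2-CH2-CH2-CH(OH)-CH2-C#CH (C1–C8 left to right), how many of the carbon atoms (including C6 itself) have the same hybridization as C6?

C6 is sp3 (only σ bonds).
C1: sp3 ✓
C2: sp3 ✓
C3: sp3 ✓
C4: sp3 ✓
C5: sp3 ✓
C6: sp3 ✓
C7: sp
C8: sp
6 carbons are sp3.

6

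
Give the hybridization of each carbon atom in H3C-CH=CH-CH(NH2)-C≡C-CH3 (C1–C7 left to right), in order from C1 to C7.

C1: 4 σ bonds — 4 electron domains, sp3.
C2: 3 σ bonds, plus one π bond; 3 regions of electron density → sp2.
C3 is sp2: 3 σ bonds, plus one π bond, 3 electron-density regions.
C4: 4 σ bonds — 4 electron domains, sp3.
C5 is sp: 2 σ bonds, plus two π bonds, 2 electron-density regions.
C6 — 2 σ bonds, plus two π bonds. Steric number 2, so sp.
C7: 4 σ bonds; 4 regions of electron density → sp3.

C1 sp3, C2 sp2, C3 sp2, C4 sp3, C5 sp, C6 sp, C7 sp3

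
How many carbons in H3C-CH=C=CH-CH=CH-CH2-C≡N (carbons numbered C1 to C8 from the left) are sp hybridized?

C1: sp3
C2: sp2
C3: sp ✓
C4: sp2
C5: sp2
C6: sp2
C7: sp3
C8: sp ✓
C3, C8 → 2 sp carbons.

2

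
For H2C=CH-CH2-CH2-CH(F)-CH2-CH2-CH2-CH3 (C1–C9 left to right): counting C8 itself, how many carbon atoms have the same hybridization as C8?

C8 is sp3 (only σ bonds).
C1: sp2
C2: sp2
C3: sp3 ✓
C4: sp3 ✓
C5: sp3 ✓
C6: sp3 ✓
C7: sp3 ✓
C8: sp3 ✓
C9: sp3 ✓
7 carbons are sp3.

7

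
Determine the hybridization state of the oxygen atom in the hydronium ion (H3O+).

sp³

Three σ bonds + one lone pair = steric number 4 → sp3.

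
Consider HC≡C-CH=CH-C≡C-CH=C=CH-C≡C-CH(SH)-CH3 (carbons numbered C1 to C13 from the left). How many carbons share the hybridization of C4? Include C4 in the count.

C4 is sp2 (one π bond).
C1: sp
C2: sp
C3: sp2 ✓
C4: sp2 ✓
C5: sp
C6: sp
C7: sp2 ✓
C8: sp
C9: sp2 ✓
C10: sp
C11: sp
C12: sp3
C13: sp3
4 carbons are sp2.

4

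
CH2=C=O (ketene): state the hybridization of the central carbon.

sp

The central carbon: 2 σ bonds, plus two π bonds — 2 electron domains, sp.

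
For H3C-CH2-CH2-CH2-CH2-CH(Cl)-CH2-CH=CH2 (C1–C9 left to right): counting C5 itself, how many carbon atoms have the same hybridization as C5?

C5 is sp3 (only σ bonds).
C1: sp3 ✓
C2: sp3 ✓
C3: sp3 ✓
C4: sp3 ✓
C5: sp3 ✓
C6: sp3 ✓
C7: sp3 ✓
C8: sp2
C9: sp2
7 carbons are sp3.

7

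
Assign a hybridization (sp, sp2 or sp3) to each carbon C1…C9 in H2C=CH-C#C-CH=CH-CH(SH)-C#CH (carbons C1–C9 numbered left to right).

C1 sp2, C2 sp2, C3 sp, C4 sp, C5 sp2, C6 sp2, C7 sp3, C8 sp, C9 sp

C1 (3 σ bonds, plus one π bond) has steric number 3: sp2.
C2 is sp2: 3 σ bonds, plus one π bond, 3 electron-density regions.
C3 — 2 σ bonds, plus two π bonds. Steric number 2, so sp.
C4 has 2 σ bonds, plus two π bonds: steric number 2 → sp.
C5 has 3 σ bonds, plus one π bond: steric number 3 → sp2.
C6 (3 σ bonds, plus one π bond) has steric number 3: sp2.
C7 (4 σ bonds) has steric number 4: sp3.
C8 is sp: 2 σ bonds, plus two π bonds, 2 electron-density regions.
C9 carries 2 σ bonds, plus two π bonds, giving a steric number of 2, so it is sp.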